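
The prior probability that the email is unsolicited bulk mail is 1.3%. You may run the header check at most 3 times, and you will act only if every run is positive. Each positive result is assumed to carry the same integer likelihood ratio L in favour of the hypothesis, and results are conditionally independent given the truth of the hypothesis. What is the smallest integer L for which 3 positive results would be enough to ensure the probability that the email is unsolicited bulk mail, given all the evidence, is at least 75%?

Prior odds = 0.013/0.987 = 13/987.
Target odds = 0.75/0.25 = 3.
Need L³ ≥ 3 ÷ (13/987) = 2961/13.
6³ = 216 < 2961/13 ≤ 343 = 7³, so L = 7.

7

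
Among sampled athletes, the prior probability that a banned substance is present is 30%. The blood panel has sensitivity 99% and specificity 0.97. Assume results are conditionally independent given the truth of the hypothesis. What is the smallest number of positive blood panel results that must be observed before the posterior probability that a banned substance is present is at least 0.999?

3

Prior odds = 0.3/0.7 = 3/7.
False-positive rate = 1 − 0.97 = 0.03; likelihood ratio of a positive = 0.99/0.03 = 33.
Target posterior odds = 0.999/0.001 = 999.
Need (3/7) × 33ⁿ ≥ 999, i.e. 33ⁿ ≥ 2331.
33² = 1089 falls short of 2331 but 33³ = 35937 reaches it, so n = 3.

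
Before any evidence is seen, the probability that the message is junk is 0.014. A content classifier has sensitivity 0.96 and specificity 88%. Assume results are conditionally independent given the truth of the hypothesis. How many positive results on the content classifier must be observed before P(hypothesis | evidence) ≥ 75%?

Prior odds: 0.014 ÷ 0.986 = 7/493.
False-positive rate = 1 − 0.88 = 0.12; likelihood ratio of a positive = 0.96/0.12 = 8.
Target posterior odds = 0.75/0.25 = 3.
Require 8ⁿ ≥ 3 ÷ (7/493) = 1479/7.
8² = 64 falls short of 1479/7 but 8³ = 512 reaches it, so n = 3.

3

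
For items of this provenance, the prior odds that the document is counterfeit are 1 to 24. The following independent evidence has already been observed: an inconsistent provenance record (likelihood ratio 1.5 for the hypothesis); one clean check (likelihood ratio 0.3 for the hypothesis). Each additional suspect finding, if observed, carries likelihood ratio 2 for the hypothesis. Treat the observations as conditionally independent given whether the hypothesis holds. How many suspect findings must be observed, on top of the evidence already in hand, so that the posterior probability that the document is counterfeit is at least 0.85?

Prior odds = 1/24.
Combined Bayes factor of the evidence already in hand = 1.5 × 0.3 = 0.45.
Odds after that evidence = (1/24) × 0.45 = 0.01875.
Target odds = 0.85/0.15 = 17/3.
Need 2ⁿ ≥ 17/3 ÷ 0.01875 = 2720/9.
2⁸ = 256 falls short of 2720/9 but 2⁹ = 512 reaches it, so n = 9.

9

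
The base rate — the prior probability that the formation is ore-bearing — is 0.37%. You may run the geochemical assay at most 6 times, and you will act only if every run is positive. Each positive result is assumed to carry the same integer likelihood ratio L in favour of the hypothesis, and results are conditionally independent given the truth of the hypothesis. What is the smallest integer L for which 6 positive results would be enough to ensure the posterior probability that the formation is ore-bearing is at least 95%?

Prior odds = 0.0037/0.9963 = 37/9963.
Target odds = 0.95/0.05 = 19.
Need L⁶ ≥ 19 ÷ (37/9963) = 189297/37.
4⁶ = 4096 < 189297/37 ≤ 15625 = 5⁶, so L = 5.

5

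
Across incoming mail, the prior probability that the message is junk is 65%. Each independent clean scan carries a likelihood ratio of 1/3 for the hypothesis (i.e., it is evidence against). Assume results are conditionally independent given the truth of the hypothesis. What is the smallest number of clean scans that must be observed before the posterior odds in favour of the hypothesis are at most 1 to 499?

7

Prior odds = 0.65/0.35 = 13/7.
Likelihood ratio per clean scan = 1/3.
Target odds = 1/499.
Need (13/7) × (1/3)ⁿ ≤ 1/499, i.e. (1/3)ⁿ ≤ 7/6487.
(1/3)⁶ = 1/729 is still above 7/6487 but (1/3)⁷ = 1/2187 is at or below it, so n = 7.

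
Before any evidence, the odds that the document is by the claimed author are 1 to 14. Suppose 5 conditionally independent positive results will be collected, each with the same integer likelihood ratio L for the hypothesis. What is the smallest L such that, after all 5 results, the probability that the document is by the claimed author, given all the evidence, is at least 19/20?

Prior odds = 1/14.
Target odds = 0.95/0.05 = 19.
Need L⁵ ≥ 19 ÷ (1/14) = 266.
3⁵ = 243 < 266 ≤ 1024 = 4⁵, so L = 4.

4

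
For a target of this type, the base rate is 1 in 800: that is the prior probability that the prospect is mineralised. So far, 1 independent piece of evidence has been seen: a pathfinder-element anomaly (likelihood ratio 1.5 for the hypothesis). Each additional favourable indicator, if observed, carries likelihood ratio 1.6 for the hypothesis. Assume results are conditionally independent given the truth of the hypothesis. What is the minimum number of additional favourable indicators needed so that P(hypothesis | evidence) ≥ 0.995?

25

Prior odds = 0.00125/0.99875 = 1/799.
Bayes factor of the evidence already in hand = 1.5.
Odds after that evidence = (1/799) × 1.5 = 3/1598.
Target odds = 0.995/0.005 = 199.
Need 1.6ⁿ ≥ 199 ÷ (3/1598) = 318002/3.
1.6²⁴ ≈79228.2 falls short of 318002/3 but 1.6²⁵ ≈126765 reaches it, so n = 25.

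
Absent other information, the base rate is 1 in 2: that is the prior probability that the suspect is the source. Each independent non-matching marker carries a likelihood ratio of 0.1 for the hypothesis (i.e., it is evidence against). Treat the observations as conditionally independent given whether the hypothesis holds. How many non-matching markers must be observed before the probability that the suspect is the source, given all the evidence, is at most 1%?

2

Prior odds: 0.5 ÷ 0.5 = 1.
Likelihood ratio per non-matching marker = 0.1.
Target odds: 0.01 ÷ 0.99 = 1/99.
Require 0.1ⁿ ≤ 1/99 ÷ 1 = 1/99.
0.1¹ = 0.1 is still above 1/99 but 0.1² = 0.01 is at or below it, so n = 2.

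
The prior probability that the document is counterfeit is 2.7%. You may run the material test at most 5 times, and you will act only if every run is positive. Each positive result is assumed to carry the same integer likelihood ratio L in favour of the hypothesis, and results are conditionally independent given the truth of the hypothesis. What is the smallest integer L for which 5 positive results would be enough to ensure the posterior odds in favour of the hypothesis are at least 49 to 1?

5

Prior odds = 0.027/0.973 = 27/973.
Target odds = 49.
Need L⁵ ≥ 49 ÷ (27/973) = 47677/27.
4⁵ = 1024 < 47677/27 ≤ 3125 = 5⁵, so L = 5.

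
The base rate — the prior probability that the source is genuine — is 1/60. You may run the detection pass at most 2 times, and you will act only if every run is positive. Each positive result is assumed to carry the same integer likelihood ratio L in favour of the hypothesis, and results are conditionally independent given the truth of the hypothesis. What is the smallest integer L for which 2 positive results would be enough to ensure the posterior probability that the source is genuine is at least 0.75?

Prior odds = (1/60)/(59/60) = 1/59.
Target odds = 0.75/0.25 = 3.
Need L² ≥ 3 ÷ (1/59) = 177.
13² = 169 < 177 ≤ 196 = 14², so L = 14.

14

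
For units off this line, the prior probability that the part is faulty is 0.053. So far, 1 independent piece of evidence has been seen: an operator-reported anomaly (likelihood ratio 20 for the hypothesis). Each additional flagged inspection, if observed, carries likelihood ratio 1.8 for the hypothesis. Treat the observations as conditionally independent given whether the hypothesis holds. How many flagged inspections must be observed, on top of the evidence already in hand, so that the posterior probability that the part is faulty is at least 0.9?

4

Prior odds = 0.053/0.947 = 53/947.
Bayes factor of the evidence already in hand = 20.
Odds after that evidence = (53/947) × 20 = 1060/947.
Target odds = 0.9/0.1 = 9.
Need 1.8ⁿ ≥ 9 ÷ (1060/947) = 8523/1060.
1.8³ = 5.832 falls short of 8523/1060 but 1.8⁴ = 10.4976 reaches it, so n = 4.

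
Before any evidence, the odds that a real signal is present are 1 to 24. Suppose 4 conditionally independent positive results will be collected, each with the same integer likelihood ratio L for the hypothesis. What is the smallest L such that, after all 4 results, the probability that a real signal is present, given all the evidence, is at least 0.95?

Prior odds = 1/24.
Target odds = 0.95/0.05 = 19.
Need L⁴ ≥ 19 ÷ (1/24) = 456.
4⁴ = 256 < 456 ≤ 625 = 5⁴, so L = 5.

5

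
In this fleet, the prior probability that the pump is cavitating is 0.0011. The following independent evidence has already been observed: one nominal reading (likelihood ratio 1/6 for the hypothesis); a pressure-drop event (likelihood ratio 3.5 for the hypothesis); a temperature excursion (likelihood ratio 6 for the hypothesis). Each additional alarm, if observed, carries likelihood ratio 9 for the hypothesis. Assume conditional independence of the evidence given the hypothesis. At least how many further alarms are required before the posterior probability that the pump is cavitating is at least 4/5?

Prior odds = 0.0011/0.9989 = 11/9989.
Combined Bayes factor of the evidence already in hand = (1/6) × 3.5 × 6 = 3.5.
Odds after that evidence = (11/9989) × 3.5 = 11/2854.
Target odds = 0.8/0.2 = 4.
Need 9ⁿ ≥ 4 ÷ (11/2854) = 11416/11.
9³ = 729 falls short of 11416/11 but 9⁴ = 6561 reaches it, so n = 4.

4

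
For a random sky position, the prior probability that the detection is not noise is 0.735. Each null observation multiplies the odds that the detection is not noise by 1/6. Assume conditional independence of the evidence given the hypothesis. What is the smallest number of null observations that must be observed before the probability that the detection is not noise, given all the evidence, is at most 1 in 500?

5

Prior odds: 0.735 ÷ 0.265 = 147/53.
Likelihood ratio per null observation = 1/6.
Target odds: 0.002 ÷ 0.998 = 1/499.
Need (147/53) × (1/6)ⁿ ≤ 1/499, i.e. (1/6)ⁿ ≤ 53/73353.
(1/6)⁴ = 1/1296 is still above 53/73353 but (1/6)⁵ = 1/7776 is at or below it, so n = 5.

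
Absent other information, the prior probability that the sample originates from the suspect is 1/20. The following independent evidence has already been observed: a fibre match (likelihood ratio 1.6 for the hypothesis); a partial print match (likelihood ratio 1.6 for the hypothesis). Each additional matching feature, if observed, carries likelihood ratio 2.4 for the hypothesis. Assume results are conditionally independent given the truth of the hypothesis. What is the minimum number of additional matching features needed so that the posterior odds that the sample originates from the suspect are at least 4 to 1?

Prior odds = 0.05/0.95 = 1/19.
Combined Bayes factor of the evidence already in hand = 1.6 × 1.6 = 2.56.
Odds after that evidence = (1/19) × 2.56 = 64/475.
Target odds = 4.
Need 2.4ⁿ ≥ 4 ÷ (64/475) = 29.6875.
2.4³ = 13.824 falls short of 29.6875 but 2.4⁴ = 33.1776 reaches it, so n = 4.

4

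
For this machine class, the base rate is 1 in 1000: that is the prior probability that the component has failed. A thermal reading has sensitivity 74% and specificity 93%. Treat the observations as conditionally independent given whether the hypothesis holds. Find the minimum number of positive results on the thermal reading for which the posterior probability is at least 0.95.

Prior odds: 0.001 ÷ 0.999 = 1/999.
False-positive rate = 1 − 0.93 = 0.07; likelihood ratio of a positive = 0.74/0.07 = 74/7.
Target posterior odds = 0.95/0.05 = 19.
Need (1/999) × (74/7)ⁿ ≥ 19, i.e. (74/7)ⁿ ≥ 18981.
(74/7)⁴ = 29986576/2401 falls short of 18981 but (74/7)⁵ ≈132029 reaches it, so n = 5.

5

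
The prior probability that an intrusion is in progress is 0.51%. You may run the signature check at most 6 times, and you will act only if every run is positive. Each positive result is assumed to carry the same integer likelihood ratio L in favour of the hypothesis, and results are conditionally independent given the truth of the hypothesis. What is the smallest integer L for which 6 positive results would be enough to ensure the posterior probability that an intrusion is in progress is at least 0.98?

5

Prior odds = 0.0051/0.9949 = 51/9949.
Target odds = 0.98/0.02 = 49.
Need L⁶ ≥ 49 ÷ (51/9949) = 487501/51.
4⁶ = 4096 < 487501/51 ≤ 15625 = 5⁶, so L = 5.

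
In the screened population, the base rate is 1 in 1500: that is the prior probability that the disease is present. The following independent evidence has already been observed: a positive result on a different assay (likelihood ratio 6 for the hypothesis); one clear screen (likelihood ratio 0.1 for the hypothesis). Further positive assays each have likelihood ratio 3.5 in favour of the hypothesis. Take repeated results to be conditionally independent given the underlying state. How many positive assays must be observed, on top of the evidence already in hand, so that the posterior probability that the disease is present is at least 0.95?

9

Prior odds = (1/1500)/(1499/1500) = 1/1499.
Combined Bayes factor of the evidence already in hand = 6 × 0.1 = 0.6.
Odds after that evidence = (1/1499) × 0.6 = 3/7495.
Target odds = 0.95/0.05 = 19.
Need 3.5ⁿ ≥ 19 ÷ (3/7495) = 142405/3.
3.5⁸ = 5764801/256 falls short of 142405/3 but 3.5⁹ = 40353607/512 reaches it, so n = 9.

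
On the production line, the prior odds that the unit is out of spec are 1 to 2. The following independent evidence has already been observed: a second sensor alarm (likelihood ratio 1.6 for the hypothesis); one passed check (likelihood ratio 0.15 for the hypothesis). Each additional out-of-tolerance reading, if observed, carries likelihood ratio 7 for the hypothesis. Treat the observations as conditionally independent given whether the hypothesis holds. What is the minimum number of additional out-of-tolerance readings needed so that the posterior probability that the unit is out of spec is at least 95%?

3

Prior odds = 0.5.
Combined Bayes factor of the evidence already in hand = 1.6 × 0.15 = 0.24.
Odds after that evidence = 0.5 × 0.24 = 0.12.
Target odds = 0.95/0.05 = 19.
Need 7ⁿ ≥ 19 ÷ 0.12 = 475/3.
7² = 49 falls short of 475/3 but 7³ = 343 reaches it, so n = 3.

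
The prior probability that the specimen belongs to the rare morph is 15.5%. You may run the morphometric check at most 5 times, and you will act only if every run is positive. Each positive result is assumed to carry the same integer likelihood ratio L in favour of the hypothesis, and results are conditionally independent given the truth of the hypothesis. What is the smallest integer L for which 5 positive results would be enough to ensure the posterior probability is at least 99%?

Prior odds = 0.155/0.845 = 31/169.
Target odds = 0.99/0.01 = 99.
Need L⁵ ≥ 99 ÷ (31/169) = 16731/31.
3⁵ = 243 < 16731/31 ≤ 1024 = 4⁵, so L = 4.

4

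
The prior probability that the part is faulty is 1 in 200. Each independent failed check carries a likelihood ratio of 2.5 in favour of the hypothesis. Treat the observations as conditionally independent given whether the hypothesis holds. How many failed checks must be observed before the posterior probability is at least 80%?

Prior odds: 0.005 ÷ 0.995 = 1/199.
Likelihood ratio per failed check = 2.5.
Target posterior odds = 0.8/0.2 = 4.
Need (1/199) × 2.5ⁿ ≥ 4, i.e. 2.5ⁿ ≥ 796.
2.5⁷ = 610.3515625 falls short of 796 but 2.5⁸ = 390625/256 reaches it, so n = 8.

8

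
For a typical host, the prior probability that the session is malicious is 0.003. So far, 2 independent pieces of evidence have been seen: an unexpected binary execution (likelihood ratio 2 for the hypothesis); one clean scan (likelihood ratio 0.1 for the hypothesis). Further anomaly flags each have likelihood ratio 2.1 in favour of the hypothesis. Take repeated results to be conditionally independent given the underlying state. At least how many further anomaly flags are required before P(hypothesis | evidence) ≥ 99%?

17

Prior odds = 0.003/0.997 = 3/997.
Combined Bayes factor of the evidence already in hand = 2 × 0.1 = 0.2.
Odds after that evidence = (3/997) × 0.2 = 3/4985.
Target odds = 0.99/0.01 = 99.
Need 2.1ⁿ ≥ 99 ÷ (3/4985) = 164505.
2.1¹⁶ ≈143057 falls short of 164505 but 2.1¹⁷ ≈300419 reaches it, so n = 17.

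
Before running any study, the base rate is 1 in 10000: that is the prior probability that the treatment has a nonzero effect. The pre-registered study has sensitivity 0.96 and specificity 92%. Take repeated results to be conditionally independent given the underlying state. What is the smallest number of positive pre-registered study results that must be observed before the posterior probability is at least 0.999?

Prior odds = 0.0001/0.9999 = 1/9999.
False-positive rate = 1 − 0.92 = 0.08; likelihood ratio of a positive = 0.96/0.08 = 12.
Target posterior odds = 0.999/0.001 = 999.
Need (1/9999) × 12ⁿ ≥ 999, i.e. 12ⁿ ≥ 9989001.
12⁶ = 2985984 falls short of 9989001 but 12⁷ = 35831808 reaches it, so n = 7.

7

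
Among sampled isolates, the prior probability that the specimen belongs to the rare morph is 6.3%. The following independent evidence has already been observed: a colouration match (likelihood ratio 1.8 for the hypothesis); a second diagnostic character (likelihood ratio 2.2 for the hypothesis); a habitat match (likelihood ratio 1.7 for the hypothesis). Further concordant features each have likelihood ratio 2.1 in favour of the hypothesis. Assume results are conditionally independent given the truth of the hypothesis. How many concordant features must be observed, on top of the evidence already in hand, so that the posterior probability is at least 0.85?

4

Prior odds = 0.063/0.937 = 63/937.
Combined Bayes factor of the evidence already in hand = 1.8 × 2.2 × 1.7 = 6.732.
Odds after that evidence = (63/937) × 6.732 = 106029/234250.
Target odds = 0.85/0.15 = 17/3.
Need 2.1ⁿ ≥ 17/3 ÷ (106029/234250) = 234250/18711.
2.1³ = 9.261 falls short of 234250/18711 but 2.1⁴ = 19.4481 reaches it, so n = 4.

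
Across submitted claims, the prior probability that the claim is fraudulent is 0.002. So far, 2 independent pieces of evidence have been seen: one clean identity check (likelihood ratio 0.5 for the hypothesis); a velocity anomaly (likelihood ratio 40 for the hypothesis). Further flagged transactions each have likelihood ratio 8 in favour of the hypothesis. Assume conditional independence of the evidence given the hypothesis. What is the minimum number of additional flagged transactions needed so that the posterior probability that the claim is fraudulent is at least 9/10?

Prior odds = 0.002/0.998 = 1/499.
Combined Bayes factor of the evidence already in hand = 0.5 × 40 = 20.
Odds after that evidence = (1/499) × 20 = 20/499.
Target odds = 0.9/0.1 = 9.
Need 8ⁿ ≥ 9 ÷ (20/499) = 224.55.
8² = 64 falls short of 224.55 but 8³ = 512 reaches it, so n = 3.

3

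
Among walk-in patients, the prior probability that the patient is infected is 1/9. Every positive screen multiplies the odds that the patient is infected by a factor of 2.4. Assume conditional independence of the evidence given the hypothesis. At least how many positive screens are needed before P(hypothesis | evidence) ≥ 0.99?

8

Prior odds: (1/9) ÷ (8/9) = 0.125.
Likelihood ratio per positive screen = 2.4.
Target odds: 0.99 ÷ 0.01 = 99.
Require 2.4ⁿ ≥ 99 ÷ 0.125 = 792.
2.4⁷ = 35831808/78125 falls short of 792 but 2.4⁸ = 429981696/390625 reaches it, so n = 8.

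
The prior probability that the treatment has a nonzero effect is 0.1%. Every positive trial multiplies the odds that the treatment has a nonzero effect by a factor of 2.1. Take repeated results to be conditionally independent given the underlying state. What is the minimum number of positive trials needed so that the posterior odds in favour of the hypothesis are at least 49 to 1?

Prior odds: 0.001 ÷ 0.999 = 1/999.
Likelihood ratio per positive trial = 2.1.
Target odds = 49.
Require 2.1ⁿ ≥ 49 ÷ (1/999) = 48951.
2.1¹⁴ ≈32439.2 falls short of 48951 but 2.1¹⁵ ≈68122.3 reaches it, so n = 15.

15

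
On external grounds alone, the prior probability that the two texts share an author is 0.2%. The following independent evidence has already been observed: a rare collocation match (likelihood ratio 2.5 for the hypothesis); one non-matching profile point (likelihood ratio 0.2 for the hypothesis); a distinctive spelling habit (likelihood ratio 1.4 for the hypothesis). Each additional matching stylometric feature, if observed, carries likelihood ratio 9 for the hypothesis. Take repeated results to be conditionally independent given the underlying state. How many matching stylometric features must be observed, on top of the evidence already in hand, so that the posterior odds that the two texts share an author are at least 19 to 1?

5

Prior odds = 0.002/0.998 = 1/499.
Combined Bayes factor of the evidence already in hand = 2.5 × 0.2 × 1.4 = 0.7.
Odds after that evidence = (1/499) × 0.7 = 7/4990.
Target odds = 19.
Need 9ⁿ ≥ 19 ÷ (7/4990) = 94810/7.
9⁴ = 6561 falls short of 94810/7 but 9⁵ = 59049 reaches it, so n = 5.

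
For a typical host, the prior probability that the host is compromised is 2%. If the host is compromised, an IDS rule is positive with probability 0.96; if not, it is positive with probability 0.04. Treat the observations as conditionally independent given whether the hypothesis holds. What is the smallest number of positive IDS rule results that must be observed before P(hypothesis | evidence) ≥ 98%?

Prior odds = 0.02/0.98 = 1/49.
Likelihood ratio of a positive = 0.96/0.04 = 24.
Target posterior odds = 0.98/0.02 = 49.
Need (1/49) × 24ⁿ ≥ 49, i.e. 24ⁿ ≥ 2401.
24² = 576 falls short of 2401 but 24³ = 13824 reaches it, so n = 3.

3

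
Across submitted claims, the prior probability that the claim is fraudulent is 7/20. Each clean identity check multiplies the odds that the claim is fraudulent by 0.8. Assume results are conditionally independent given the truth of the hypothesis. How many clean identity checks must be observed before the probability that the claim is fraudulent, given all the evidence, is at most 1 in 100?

Prior odds = 0.35/0.65 = 7/13.
Likelihood ratio per clean identity check = 0.8.
Target odds: 0.01 ÷ 0.99 = 1/99.
Require 0.8ⁿ ≤ 1/99 ÷ (7/13) = 13/693.
0.8¹⁷ ≈0.022518 is still above 13/693 but 0.8¹⁸ ≈0.0180144 is at or below it, so n = 18.

18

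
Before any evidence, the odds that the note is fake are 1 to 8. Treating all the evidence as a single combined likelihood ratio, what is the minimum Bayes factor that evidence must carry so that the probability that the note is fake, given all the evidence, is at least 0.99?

792

Prior odds = 0.125.
Target odds = 0.99/0.01 = 99.
Required Bayes factor = 99 ÷ 0.125 = 792.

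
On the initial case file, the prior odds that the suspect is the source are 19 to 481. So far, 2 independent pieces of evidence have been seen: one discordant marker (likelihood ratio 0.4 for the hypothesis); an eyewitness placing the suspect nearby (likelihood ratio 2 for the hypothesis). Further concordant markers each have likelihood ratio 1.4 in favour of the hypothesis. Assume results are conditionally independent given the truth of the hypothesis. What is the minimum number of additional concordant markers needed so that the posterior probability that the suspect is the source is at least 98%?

Prior odds = 19/481.
Combined Bayes factor of the evidence already in hand = 0.4 × 2 = 0.8.
Odds after that evidence = (19/481) × 0.8 = 76/2405.
Target odds = 0.98/0.02 = 49.
Need 1.4ⁿ ≥ 49 ÷ (76/2405) = 117845/76.
1.4²¹ ≈1171.36 falls short of 117845/76 but 1.4²² ≈1639.9 reaches it, so n = 22.

22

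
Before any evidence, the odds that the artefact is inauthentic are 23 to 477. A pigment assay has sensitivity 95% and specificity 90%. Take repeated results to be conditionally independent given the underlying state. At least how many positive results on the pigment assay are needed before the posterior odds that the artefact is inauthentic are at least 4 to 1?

Prior odds = 23/477.
False-positive rate = 1 − 0.9 = 0.1; likelihood ratio of a positive = 0.95/0.1 = 9.5.
Target odds = 4.
Require 9.5ⁿ ≥ 4 ÷ (23/477) = 1908/23.
9.5¹ = 9.5 falls short of 1908/23 but 9.5² = 90.25 reaches it, so n = 2.

2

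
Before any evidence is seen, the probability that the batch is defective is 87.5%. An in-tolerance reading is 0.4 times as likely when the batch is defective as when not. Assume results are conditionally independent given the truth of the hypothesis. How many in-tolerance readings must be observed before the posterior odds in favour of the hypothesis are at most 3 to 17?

Prior odds = 0.875/0.125 = 7.
Likelihood ratio per in-tolerance reading = 0.4.
Target odds = 3/17.
Need 7 × 0.4ⁿ ≤ 3/17, i.e. 0.4ⁿ ≤ 3/119.
0.4⁴ = 0.0256 is still above 3/119 but 0.4⁵ = 0.01024 is at or below it, so n = 5.

5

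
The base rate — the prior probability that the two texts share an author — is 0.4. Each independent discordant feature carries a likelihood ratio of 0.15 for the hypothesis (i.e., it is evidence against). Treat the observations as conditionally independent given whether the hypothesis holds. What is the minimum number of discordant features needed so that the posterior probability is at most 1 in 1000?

Prior odds = 0.4/0.6 = 2/3.
Likelihood ratio per discordant feature = 0.15.
Target odds: 0.001 ÷ 0.999 = 1/999.
Need (2/3) × 0.15ⁿ ≤ 1/999, i.e. 0.15ⁿ ≤ 1/666.
0.15³ = 0.003375 is still above 1/666 but 0.15⁴ = 81/160000 is at or below it, so n = 4.

4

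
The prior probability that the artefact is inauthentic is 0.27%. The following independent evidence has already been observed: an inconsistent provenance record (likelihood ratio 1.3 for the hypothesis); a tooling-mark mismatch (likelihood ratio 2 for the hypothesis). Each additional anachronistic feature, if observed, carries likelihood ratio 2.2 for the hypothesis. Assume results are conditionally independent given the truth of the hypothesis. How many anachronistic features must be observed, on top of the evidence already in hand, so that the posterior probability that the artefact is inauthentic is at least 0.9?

10

Prior odds = 0.0027/0.9973 = 27/9973.
Combined Bayes factor of the evidence already in hand = 1.3 × 2 = 2.6.
Odds after that evidence = (27/9973) × 2.6 = 351/49865.
Target odds = 0.9/0.1 = 9.
Need 2.2ⁿ ≥ 9 ÷ (351/49865) = 49865/39.
2.2⁹ ≈1207.27 falls short of 49865/39 but 2.2¹⁰ ≈2655.99 reaches it, so n = 10.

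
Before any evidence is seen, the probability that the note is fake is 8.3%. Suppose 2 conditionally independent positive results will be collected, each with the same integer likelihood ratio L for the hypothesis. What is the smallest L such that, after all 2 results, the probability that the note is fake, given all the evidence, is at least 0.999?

Prior odds = 0.083/0.917 = 83/917.
Target odds = 0.999/0.001 = 999.
Need L² ≥ 999 ÷ (83/917) = 916083/83.
105² = 11025 < 916083/83 ≤ 11236 = 106², so L = 106.

106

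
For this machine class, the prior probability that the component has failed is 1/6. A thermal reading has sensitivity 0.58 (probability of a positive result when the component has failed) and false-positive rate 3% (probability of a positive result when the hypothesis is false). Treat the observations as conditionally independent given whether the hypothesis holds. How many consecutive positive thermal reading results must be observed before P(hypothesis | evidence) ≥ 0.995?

3

Prior odds: (1/6) ÷ (5/6) = 0.2.
Likelihood ratio of a positive result = 0.58/0.03 = 58/3.
Target odds: 0.995 ÷ 0.005 = 199.
Need 0.2 × (58/3)ⁿ ≥ 199, i.e. (58/3)ⁿ ≥ 995.
(58/3)² = 3364/9 falls short of 995 but (58/3)³ = 195112/27 reaches it, so n = 3.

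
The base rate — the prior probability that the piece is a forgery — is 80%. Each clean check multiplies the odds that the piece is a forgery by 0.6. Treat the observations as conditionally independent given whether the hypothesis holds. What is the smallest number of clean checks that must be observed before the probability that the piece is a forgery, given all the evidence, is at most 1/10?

8

Prior odds: 0.8 ÷ 0.2 = 4.
Likelihood ratio per clean check = 0.6.
Target posterior odds = 0.1/0.9 = 1/9.
Need 4 × 0.6ⁿ ≤ 1/9, i.e. 0.6ⁿ ≤ 1/36.
0.6⁷ = 2187/78125 is still above 1/36 but 0.6⁸ = 6561/390625 is at or below it, so n = 8.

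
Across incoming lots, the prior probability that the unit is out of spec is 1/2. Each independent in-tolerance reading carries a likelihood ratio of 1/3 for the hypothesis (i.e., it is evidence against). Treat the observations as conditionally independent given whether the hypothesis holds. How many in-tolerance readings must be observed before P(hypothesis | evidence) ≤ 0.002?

6

Prior odds = 0.5/0.5 = 1.
Likelihood ratio per in-tolerance reading = 1/3.
Target odds: 0.002 ÷ 0.998 = 1/499.
Require (1/3)ⁿ ≤ 1/499 ÷ 1 = 1/499.
(1/3)⁵ = 1/243 is still above 1/499 but (1/3)⁶ = 1/729 is at or below it, so n = 6.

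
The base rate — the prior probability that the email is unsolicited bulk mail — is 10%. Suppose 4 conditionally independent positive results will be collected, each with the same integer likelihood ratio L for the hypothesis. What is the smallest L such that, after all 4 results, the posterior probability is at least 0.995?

Prior odds = 0.1/0.9 = 1/9.
Target odds = 0.995/0.005 = 199.
Need L⁴ ≥ 199 ÷ (1/9) = 1791.
6⁴ = 1296 < 1791 ≤ 2401 = 7⁴, so L = 7.

7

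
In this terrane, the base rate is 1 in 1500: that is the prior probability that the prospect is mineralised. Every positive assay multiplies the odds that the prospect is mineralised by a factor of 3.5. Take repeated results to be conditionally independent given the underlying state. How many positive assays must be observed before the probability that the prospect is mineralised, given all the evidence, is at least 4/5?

7

Prior odds: (1/1500) ÷ (1499/1500) = 1/1499.
Likelihood ratio per positive assay = 3.5.
Target posterior odds = 0.8/0.2 = 4.
Need (1/1499) × 3.5ⁿ ≥ 4, i.e. 3.5ⁿ ≥ 5996.
3.5⁶ = 1838.265625 falls short of 5996 but 3.5⁷ = 823543/128 reaches it, so n = 7.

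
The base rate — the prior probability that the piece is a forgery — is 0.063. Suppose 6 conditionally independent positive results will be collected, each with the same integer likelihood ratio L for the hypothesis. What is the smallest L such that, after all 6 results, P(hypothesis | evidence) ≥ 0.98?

Prior odds = 0.063/0.937 = 63/937.
Target odds = 0.98/0.02 = 49.
Need L⁶ ≥ 49 ÷ (63/937) = 6559/9.
2⁶ = 64 < 6559/9 ≤ 729 = 3⁶, so L = 3.

3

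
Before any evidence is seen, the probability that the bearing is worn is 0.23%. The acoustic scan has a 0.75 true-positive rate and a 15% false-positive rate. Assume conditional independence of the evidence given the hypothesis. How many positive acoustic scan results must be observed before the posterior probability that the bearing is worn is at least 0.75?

Prior odds: 0.0023 ÷ 0.9977 = 23/9977.
Likelihood ratio of a positive result = 0.75/0.15 = 5.
Target posterior odds = 0.75/0.25 = 3.
Need (23/9977) × 5ⁿ ≥ 3, i.e. 5ⁿ ≥ 29931/23.
5⁴ = 625 falls short of 29931/23 but 5⁵ = 3125 reaches it, so n = 5.

5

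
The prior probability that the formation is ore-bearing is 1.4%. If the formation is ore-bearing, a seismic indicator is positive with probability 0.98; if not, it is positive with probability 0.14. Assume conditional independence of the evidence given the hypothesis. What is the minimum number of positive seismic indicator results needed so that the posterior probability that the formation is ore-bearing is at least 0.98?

5

Prior odds: 0.014 ÷ 0.986 = 7/493.
Likelihood ratio of a positive = 0.98/0.14 = 7.
Target odds: 0.98 ÷ 0.02 = 49.
Require 7ⁿ ≥ 49 ÷ (7/493) = 3451.
7⁴ = 2401 falls short of 3451 but 7⁵ = 16807 reaches it, so n = 5.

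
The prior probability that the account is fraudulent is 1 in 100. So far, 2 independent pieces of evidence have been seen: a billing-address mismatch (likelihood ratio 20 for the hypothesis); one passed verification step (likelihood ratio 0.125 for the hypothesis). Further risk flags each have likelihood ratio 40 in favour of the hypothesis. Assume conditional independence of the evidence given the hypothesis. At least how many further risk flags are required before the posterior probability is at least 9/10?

Prior odds = 0.01/0.99 = 1/99.
Combined Bayes factor of the evidence already in hand = 20 × 0.125 = 2.5.
Odds after that evidence = (1/99) × 2.5 = 5/198.
Target odds = 0.9/0.1 = 9.
Need 40ⁿ ≥ 9 ÷ (5/198) = 356.4.
40¹ = 40 falls short of 356.4 but 40² = 1600 reaches it, so n = 2.

2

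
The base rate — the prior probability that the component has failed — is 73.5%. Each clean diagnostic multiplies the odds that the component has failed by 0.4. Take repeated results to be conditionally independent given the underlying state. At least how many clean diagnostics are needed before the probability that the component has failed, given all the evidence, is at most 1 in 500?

8

Prior odds: 0.735 ÷ 0.265 = 147/53.
Likelihood ratio per clean diagnostic = 0.4.
Target posterior odds = 0.002/0.998 = 1/499.
Need (147/53) × 0.4ⁿ ≤ 1/499, i.e. 0.4ⁿ ≤ 53/73353.
0.4⁷ = 128/78125 is still above 53/73353 but 0.4⁸ = 256/390625 is at or below it, so n = 8.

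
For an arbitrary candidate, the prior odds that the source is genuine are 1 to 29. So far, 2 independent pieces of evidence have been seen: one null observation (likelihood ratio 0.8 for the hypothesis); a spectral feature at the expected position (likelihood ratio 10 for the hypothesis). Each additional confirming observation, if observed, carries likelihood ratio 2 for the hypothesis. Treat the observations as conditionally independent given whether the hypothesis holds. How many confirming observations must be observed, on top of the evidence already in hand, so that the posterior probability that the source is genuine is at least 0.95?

7

Prior odds = 1/29.
Combined Bayes factor of the evidence already in hand = 0.8 × 10 = 8.
Odds after that evidence = (1/29) × 8 = 8/29.
Target odds = 0.95/0.05 = 19.
Need 2ⁿ ≥ 19 ÷ (8/29) = 68.875.
2⁶ = 64 falls short of 68.875 but 2⁷ = 128 reaches it, so n = 7.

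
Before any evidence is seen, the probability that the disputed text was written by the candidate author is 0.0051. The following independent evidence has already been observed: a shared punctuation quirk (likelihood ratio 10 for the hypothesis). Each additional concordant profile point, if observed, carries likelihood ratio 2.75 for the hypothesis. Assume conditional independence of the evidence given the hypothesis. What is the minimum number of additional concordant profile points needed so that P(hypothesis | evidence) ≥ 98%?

Prior odds = 0.0051/0.9949 = 51/9949.
Bayes factor of the evidence already in hand = 10.
Odds after that evidence = (51/9949) × 10 = 510/9949.
Target odds = 0.98/0.02 = 49.
Need 2.75ⁿ ≥ 49 ÷ (510/9949) = 487501/510.
2.75⁶ = 1771561/4096 falls short of 487501/510 but 2.75⁷ = 19487171/16384 reaches it, so n = 7.

7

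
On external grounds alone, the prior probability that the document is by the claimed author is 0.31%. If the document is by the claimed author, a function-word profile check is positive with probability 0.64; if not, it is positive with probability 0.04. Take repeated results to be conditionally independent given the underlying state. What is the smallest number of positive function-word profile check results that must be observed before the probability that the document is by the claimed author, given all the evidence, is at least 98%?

4

Prior odds: 0.0031 ÷ 0.9969 = 31/9969.
Likelihood ratio of a positive = 0.64/0.04 = 16.
Target posterior odds = 0.98/0.02 = 49.
Need (31/9969) × 16ⁿ ≥ 49, i.e. 16ⁿ ≥ 488481/31.
16³ = 4096 falls short of 488481/31 but 16⁴ = 65536 reaches it, so n = 4.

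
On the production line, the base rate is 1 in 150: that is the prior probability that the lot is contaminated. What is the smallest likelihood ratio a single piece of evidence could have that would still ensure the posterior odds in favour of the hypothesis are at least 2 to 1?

298

Prior odds = (1/150)/(149/150) = 1/149.
Target odds = 2.
Required Bayes factor = 2 ÷ (1/149) = 298.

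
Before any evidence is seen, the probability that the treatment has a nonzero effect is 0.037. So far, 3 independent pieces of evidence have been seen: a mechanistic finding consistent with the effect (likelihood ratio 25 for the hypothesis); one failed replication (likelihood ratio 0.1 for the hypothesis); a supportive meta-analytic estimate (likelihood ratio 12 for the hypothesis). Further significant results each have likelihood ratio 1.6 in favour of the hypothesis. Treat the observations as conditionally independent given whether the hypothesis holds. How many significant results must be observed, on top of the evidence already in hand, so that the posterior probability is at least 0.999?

15

Prior odds = 0.037/0.963 = 37/963.
Combined Bayes factor of the evidence already in hand = 25 × 0.1 × 12 = 30.
Odds after that evidence = (37/963) × 30 = 370/321.
Target odds = 0.999/0.001 = 999.
Need 1.6ⁿ ≥ 999 ÷ (370/321) = 866.7.
1.6¹⁴ ≈720.576 falls short of 866.7 but 1.6¹⁵ ≈1152.92 reaches it, so n = 15.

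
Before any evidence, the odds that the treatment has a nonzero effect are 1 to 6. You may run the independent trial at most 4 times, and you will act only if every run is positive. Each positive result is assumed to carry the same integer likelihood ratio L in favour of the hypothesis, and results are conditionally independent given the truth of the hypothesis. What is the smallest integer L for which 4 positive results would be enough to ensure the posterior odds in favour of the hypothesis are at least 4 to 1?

Prior odds = 1/6.
Target odds = 4.
Need L⁴ ≥ 4 ÷ (1/6) = 24.
2⁴ = 16 < 24 ≤ 81 = 3⁴, so L = 3.

3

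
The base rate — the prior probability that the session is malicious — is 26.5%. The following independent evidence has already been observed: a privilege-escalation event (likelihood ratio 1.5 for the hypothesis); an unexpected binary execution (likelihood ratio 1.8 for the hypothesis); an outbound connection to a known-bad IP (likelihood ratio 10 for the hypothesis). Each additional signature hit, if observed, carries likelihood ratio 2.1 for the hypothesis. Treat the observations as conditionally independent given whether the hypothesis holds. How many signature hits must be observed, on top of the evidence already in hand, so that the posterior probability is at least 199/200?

Prior odds = 0.265/0.735 = 53/147.
Combined Bayes factor of the evidence already in hand = 1.5 × 1.8 × 10 = 27.
Odds after that evidence = (53/147) × 27 = 477/49.
Target odds = 0.995/0.005 = 199.
Need 2.1ⁿ ≥ 199 ÷ (477/49) = 9751/477.
2.1⁴ = 19.4481 falls short of 9751/477 but 2.1⁵ = 4084101/100000 reaches it, so n = 5.

5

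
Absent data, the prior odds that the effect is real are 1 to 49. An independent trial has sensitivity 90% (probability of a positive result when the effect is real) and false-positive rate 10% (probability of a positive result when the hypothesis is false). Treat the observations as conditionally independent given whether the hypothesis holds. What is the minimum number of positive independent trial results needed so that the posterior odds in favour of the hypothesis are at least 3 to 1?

3

Prior odds = 1/49.
Likelihood ratio of a positive result = 0.9/0.1 = 9.
Target odds = 3.
Need (1/49) × 9ⁿ ≥ 3, i.e. 9ⁿ ≥ 147.
9² = 81 falls short of 147 but 9³ = 729 reaches it, so n = 3.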